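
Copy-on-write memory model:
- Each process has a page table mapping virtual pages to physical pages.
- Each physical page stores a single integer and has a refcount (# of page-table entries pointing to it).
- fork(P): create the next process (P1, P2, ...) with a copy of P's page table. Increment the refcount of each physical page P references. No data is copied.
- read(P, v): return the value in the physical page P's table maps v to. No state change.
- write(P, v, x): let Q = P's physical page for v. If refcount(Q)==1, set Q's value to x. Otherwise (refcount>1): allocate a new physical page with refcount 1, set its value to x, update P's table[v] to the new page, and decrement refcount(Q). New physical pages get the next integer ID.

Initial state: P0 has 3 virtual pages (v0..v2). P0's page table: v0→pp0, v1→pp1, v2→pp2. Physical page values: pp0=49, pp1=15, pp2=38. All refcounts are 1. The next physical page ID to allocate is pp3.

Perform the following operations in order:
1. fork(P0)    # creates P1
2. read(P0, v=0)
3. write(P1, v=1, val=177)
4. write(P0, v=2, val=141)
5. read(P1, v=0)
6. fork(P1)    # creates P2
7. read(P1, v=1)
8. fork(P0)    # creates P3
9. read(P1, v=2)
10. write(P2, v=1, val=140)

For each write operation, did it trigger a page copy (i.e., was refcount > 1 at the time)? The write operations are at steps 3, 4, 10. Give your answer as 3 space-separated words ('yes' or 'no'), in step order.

Op 1: fork(P0) -> P1. 3 ppages; refcounts: pp0:2 pp1:2 pp2:2
Op 2: read(P0, v0) -> 49. No state change.
Op 3: write(P1, v1, 177). refcount(pp1)=2>1 -> COPY to pp3. 4 ppages; refcounts: pp0:2 pp1:1 pp2:2 pp3:1
Op 4: write(P0, v2, 141). refcount(pp2)=2>1 -> COPY to pp4. 5 ppages; refcounts: pp0:2 pp1:1 pp2:1 pp3:1 pp4:1
Op 5: read(P1, v0) -> 49. No state change.
Op 6: fork(P1) -> P2. 5 ppages; refcounts: pp0:3 pp1:1 pp2:2 pp3:2 pp4:1
Op 7: read(P1, v1) -> 177. No state change.
Op 8: fork(P0) -> P3. 5 ppages; refcounts: pp0:4 pp1:2 pp2:2 pp3:2 pp4:2
Op 9: read(P1, v2) -> 38. No state change.
Op 10: write(P2, v1, 140). refcount(pp3)=2>1 -> COPY to pp5. 6 ppages; refcounts: pp0:4 pp1:2 pp2:2 pp3:1 pp4:2 pp5:1

yes yes yes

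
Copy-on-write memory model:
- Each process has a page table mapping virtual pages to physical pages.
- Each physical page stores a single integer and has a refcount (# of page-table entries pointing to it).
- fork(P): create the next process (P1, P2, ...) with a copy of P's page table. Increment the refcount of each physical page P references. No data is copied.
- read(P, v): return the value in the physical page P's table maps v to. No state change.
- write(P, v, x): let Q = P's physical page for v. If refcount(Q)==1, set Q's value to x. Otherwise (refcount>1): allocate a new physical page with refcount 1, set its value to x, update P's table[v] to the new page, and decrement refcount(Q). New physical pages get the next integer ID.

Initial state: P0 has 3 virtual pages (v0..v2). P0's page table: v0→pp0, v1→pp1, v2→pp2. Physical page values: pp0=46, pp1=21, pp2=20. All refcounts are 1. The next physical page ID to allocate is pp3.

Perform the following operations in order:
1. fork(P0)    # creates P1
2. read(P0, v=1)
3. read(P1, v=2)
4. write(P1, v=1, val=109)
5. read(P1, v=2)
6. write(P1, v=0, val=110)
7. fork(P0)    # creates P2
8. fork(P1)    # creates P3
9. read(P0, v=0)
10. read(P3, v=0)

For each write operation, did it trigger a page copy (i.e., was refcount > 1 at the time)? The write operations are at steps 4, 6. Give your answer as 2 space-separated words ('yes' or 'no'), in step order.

Op 1: fork(P0) -> P1. 3 ppages; refcounts: pp0:2 pp1:2 pp2:2
Op 2: read(P0, v1) -> 21. No state change.
Op 3: read(P1, v2) -> 20. No state change.
Op 4: write(P1, v1, 109). refcount(pp1)=2>1 -> COPY to pp3. 4 ppages; refcounts: pp0:2 pp1:1 pp2:2 pp3:1
Op 5: read(P1, v2) -> 20. No state change.
Op 6: write(P1, v0, 110). refcount(pp0)=2>1 -> COPY to pp4. 5 ppages; refcounts: pp0:1 pp1:1 pp2:2 pp3:1 pp4:1
Op 7: fork(P0) -> P2. 5 ppages; refcounts: pp0:2 pp1:2 pp2:3 pp3:1 pp4:1
Op 8: fork(P1) -> P3. 5 ppages; refcounts: pp0:2 pp1:2 pp2:4 pp3:2 pp4:2
Op 9: read(P0, v0) -> 46. No state change.
Op 10: read(P3, v0) -> 110. No state change.

yes yes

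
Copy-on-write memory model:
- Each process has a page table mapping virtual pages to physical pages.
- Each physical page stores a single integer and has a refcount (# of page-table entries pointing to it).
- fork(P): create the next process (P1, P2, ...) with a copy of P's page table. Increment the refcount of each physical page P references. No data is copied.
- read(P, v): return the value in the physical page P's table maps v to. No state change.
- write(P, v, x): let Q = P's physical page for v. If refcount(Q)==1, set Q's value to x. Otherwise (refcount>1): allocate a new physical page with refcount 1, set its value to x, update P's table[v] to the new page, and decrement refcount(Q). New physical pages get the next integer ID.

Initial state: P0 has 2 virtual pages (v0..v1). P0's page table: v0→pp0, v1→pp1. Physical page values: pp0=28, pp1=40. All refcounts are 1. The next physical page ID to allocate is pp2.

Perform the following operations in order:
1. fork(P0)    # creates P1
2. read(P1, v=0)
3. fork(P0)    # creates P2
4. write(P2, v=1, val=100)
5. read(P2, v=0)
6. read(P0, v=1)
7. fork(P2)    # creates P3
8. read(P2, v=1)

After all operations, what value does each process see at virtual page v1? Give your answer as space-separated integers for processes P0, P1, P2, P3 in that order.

Answer: 40 40 100 100

Derivation:
Op 1: fork(P0) -> P1. 2 ppages; refcounts: pp0:2 pp1:2
Op 2: read(P1, v0) -> 28. No state change.
Op 3: fork(P0) -> P2. 2 ppages; refcounts: pp0:3 pp1:3
Op 4: write(P2, v1, 100). refcount(pp1)=3>1 -> COPY to pp2. 3 ppages; refcounts: pp0:3 pp1:2 pp2:1
Op 5: read(P2, v0) -> 28. No state change.
Op 6: read(P0, v1) -> 40. No state change.
Op 7: fork(P2) -> P3. 3 ppages; refcounts: pp0:4 pp1:2 pp2:2
Op 8: read(P2, v1) -> 100. No state change.
P0: v1 -> pp1 = 40
P1: v1 -> pp1 = 40
P2: v1 -> pp2 = 100
P3: v1 -> pp2 = 100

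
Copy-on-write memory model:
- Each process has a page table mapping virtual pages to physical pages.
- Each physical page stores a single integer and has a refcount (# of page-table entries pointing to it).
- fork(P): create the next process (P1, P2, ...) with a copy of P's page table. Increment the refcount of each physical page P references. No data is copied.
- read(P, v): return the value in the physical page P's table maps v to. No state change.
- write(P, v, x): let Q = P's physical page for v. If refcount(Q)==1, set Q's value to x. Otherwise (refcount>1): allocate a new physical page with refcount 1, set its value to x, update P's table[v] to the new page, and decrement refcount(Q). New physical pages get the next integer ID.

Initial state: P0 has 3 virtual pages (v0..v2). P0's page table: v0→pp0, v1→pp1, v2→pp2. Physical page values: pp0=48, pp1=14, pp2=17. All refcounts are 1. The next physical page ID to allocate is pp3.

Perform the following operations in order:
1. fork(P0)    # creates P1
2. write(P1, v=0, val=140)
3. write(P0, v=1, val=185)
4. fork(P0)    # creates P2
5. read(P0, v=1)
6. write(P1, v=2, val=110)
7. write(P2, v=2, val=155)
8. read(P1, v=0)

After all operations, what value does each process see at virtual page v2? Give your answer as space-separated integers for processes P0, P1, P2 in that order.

Answer: 17 110 155

Derivation:
Op 1: fork(P0) -> P1. 3 ppages; refcounts: pp0:2 pp1:2 pp2:2
Op 2: write(P1, v0, 140). refcount(pp0)=2>1 -> COPY to pp3. 4 ppages; refcounts: pp0:1 pp1:2 pp2:2 pp3:1
Op 3: write(P0, v1, 185). refcount(pp1)=2>1 -> COPY to pp4. 5 ppages; refcounts: pp0:1 pp1:1 pp2:2 pp3:1 pp4:1
Op 4: fork(P0) -> P2. 5 ppages; refcounts: pp0:2 pp1:1 pp2:3 pp3:1 pp4:2
Op 5: read(P0, v1) -> 185. No state change.
Op 6: write(P1, v2, 110). refcount(pp2)=3>1 -> COPY to pp5. 6 ppages; refcounts: pp0:2 pp1:1 pp2:2 pp3:1 pp4:2 pp5:1
Op 7: write(P2, v2, 155). refcount(pp2)=2>1 -> COPY to pp6. 7 ppages; refcounts: pp0:2 pp1:1 pp2:1 pp3:1 pp4:2 pp5:1 pp6:1
Op 8: read(P1, v0) -> 140. No state change.
P0: v2 -> pp2 = 17
P1: v2 -> pp5 = 110
P2: v2 -> pp6 = 155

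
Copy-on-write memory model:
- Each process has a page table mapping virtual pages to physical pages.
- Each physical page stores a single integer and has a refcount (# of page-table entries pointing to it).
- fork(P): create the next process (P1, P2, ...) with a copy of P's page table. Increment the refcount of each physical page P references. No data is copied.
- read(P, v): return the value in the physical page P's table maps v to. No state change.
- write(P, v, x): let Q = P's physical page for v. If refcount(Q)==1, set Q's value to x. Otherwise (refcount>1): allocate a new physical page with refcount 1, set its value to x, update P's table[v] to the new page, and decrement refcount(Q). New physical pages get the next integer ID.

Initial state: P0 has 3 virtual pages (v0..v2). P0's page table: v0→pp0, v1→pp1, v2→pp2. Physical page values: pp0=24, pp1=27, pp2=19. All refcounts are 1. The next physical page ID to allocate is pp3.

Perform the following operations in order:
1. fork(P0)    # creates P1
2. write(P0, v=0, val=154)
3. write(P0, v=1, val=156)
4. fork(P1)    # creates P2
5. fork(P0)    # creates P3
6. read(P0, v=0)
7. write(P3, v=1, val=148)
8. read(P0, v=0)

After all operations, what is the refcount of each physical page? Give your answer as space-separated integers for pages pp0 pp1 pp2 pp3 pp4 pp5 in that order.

Op 1: fork(P0) -> P1. 3 ppages; refcounts: pp0:2 pp1:2 pp2:2
Op 2: write(P0, v0, 154). refcount(pp0)=2>1 -> COPY to pp3. 4 ppages; refcounts: pp0:1 pp1:2 pp2:2 pp3:1
Op 3: write(P0, v1, 156). refcount(pp1)=2>1 -> COPY to pp4. 5 ppages; refcounts: pp0:1 pp1:1 pp2:2 pp3:1 pp4:1
Op 4: fork(P1) -> P2. 5 ppages; refcounts: pp0:2 pp1:2 pp2:3 pp3:1 pp4:1
Op 5: fork(P0) -> P3. 5 ppages; refcounts: pp0:2 pp1:2 pp2:4 pp3:2 pp4:2
Op 6: read(P0, v0) -> 154. No state change.
Op 7: write(P3, v1, 148). refcount(pp4)=2>1 -> COPY to pp5. 6 ppages; refcounts: pp0:2 pp1:2 pp2:4 pp3:2 pp4:1 pp5:1
Op 8: read(P0, v0) -> 154. No state change.

Answer: 2 2 4 2 1 1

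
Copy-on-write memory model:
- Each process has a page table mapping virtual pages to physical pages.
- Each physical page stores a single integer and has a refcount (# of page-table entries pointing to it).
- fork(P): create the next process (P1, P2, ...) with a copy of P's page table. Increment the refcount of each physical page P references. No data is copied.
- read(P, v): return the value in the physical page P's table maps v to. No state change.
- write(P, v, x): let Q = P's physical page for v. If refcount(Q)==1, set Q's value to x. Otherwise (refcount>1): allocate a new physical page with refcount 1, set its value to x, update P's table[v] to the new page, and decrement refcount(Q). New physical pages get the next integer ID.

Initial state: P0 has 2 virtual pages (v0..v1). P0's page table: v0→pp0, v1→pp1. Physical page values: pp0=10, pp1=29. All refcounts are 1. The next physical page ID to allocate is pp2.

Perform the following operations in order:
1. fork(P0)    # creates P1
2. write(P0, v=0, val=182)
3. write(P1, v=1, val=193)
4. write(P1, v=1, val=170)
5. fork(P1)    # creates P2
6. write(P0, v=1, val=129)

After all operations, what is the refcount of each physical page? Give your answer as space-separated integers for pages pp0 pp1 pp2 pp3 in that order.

Op 1: fork(P0) -> P1. 2 ppages; refcounts: pp0:2 pp1:2
Op 2: write(P0, v0, 182). refcount(pp0)=2>1 -> COPY to pp2. 3 ppages; refcounts: pp0:1 pp1:2 pp2:1
Op 3: write(P1, v1, 193). refcount(pp1)=2>1 -> COPY to pp3. 4 ppages; refcounts: pp0:1 pp1:1 pp2:1 pp3:1
Op 4: write(P1, v1, 170). refcount(pp3)=1 -> write in place. 4 ppages; refcounts: pp0:1 pp1:1 pp2:1 pp3:1
Op 5: fork(P1) -> P2. 4 ppages; refcounts: pp0:2 pp1:1 pp2:1 pp3:2
Op 6: write(P0, v1, 129). refcount(pp1)=1 -> write in place. 4 ppages; refcounts: pp0:2 pp1:1 pp2:1 pp3:2

Answer: 2 1 1 2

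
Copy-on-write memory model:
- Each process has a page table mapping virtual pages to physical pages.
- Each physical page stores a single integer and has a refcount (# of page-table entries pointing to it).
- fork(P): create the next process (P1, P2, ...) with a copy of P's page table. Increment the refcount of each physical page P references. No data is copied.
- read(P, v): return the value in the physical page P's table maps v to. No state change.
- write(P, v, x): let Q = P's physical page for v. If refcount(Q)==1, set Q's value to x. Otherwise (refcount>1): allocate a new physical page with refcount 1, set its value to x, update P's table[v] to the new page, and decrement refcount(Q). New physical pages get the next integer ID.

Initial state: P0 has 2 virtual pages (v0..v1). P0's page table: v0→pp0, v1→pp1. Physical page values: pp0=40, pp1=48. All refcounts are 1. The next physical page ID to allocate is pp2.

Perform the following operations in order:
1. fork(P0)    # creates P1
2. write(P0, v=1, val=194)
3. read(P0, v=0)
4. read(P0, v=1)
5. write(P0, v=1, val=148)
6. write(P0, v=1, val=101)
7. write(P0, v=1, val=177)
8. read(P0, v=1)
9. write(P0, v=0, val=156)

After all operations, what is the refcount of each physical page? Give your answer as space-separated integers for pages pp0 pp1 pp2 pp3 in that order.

Op 1: fork(P0) -> P1. 2 ppages; refcounts: pp0:2 pp1:2
Op 2: write(P0, v1, 194). refcount(pp1)=2>1 -> COPY to pp2. 3 ppages; refcounts: pp0:2 pp1:1 pp2:1
Op 3: read(P0, v0) -> 40. No state change.
Op 4: read(P0, v1) -> 194. No state change.
Op 5: write(P0, v1, 148). refcount(pp2)=1 -> write in place. 3 ppages; refcounts: pp0:2 pp1:1 pp2:1
Op 6: write(P0, v1, 101). refcount(pp2)=1 -> write in place. 3 ppages; refcounts: pp0:2 pp1:1 pp2:1
Op 7: write(P0, v1, 177). refcount(pp2)=1 -> write in place. 3 ppages; refcounts: pp0:2 pp1:1 pp2:1
Op 8: read(P0, v1) -> 177. No state change.
Op 9: write(P0, v0, 156). refcount(pp0)=2>1 -> COPY to pp3. 4 ppages; refcounts: pp0:1 pp1:1 pp2:1 pp3:1

Answer: 1 1 1 1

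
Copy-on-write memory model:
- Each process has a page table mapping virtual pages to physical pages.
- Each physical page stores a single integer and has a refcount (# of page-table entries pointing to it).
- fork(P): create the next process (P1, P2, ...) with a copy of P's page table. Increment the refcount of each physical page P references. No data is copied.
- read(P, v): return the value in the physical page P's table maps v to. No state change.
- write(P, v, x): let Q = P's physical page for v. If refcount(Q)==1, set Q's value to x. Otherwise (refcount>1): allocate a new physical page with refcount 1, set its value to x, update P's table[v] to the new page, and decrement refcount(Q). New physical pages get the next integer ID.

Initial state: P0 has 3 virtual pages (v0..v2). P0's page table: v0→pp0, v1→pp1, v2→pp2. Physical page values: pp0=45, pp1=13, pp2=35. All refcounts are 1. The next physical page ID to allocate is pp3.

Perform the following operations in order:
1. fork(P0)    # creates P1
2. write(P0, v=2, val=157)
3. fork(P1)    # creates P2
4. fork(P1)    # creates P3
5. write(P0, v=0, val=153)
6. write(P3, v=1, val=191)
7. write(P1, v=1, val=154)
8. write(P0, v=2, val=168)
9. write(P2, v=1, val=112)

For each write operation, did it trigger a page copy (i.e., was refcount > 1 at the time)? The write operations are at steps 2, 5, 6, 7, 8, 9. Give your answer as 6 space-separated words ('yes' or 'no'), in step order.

Op 1: fork(P0) -> P1. 3 ppages; refcounts: pp0:2 pp1:2 pp2:2
Op 2: write(P0, v2, 157). refcount(pp2)=2>1 -> COPY to pp3. 4 ppages; refcounts: pp0:2 pp1:2 pp2:1 pp3:1
Op 3: fork(P1) -> P2. 4 ppages; refcounts: pp0:3 pp1:3 pp2:2 pp3:1
Op 4: fork(P1) -> P3. 4 ppages; refcounts: pp0:4 pp1:4 pp2:3 pp3:1
Op 5: write(P0, v0, 153). refcount(pp0)=4>1 -> COPY to pp4. 5 ppages; refcounts: pp0:3 pp1:4 pp2:3 pp3:1 pp4:1
Op 6: write(P3, v1, 191). refcount(pp1)=4>1 -> COPY to pp5. 6 ppages; refcounts: pp0:3 pp1:3 pp2:3 pp3:1 pp4:1 pp5:1
Op 7: write(P1, v1, 154). refcount(pp1)=3>1 -> COPY to pp6. 7 ppages; refcounts: pp0:3 pp1:2 pp2:3 pp3:1 pp4:1 pp5:1 pp6:1
Op 8: write(P0, v2, 168). refcount(pp3)=1 -> write in place. 7 ppages; refcounts: pp0:3 pp1:2 pp2:3 pp3:1 pp4:1 pp5:1 pp6:1
Op 9: write(P2, v1, 112). refcount(pp1)=2>1 -> COPY to pp7. 8 ppages; refcounts: pp0:3 pp1:1 pp2:3 pp3:1 pp4:1 pp5:1 pp6:1 pp7:1

yes yes yes yes no yes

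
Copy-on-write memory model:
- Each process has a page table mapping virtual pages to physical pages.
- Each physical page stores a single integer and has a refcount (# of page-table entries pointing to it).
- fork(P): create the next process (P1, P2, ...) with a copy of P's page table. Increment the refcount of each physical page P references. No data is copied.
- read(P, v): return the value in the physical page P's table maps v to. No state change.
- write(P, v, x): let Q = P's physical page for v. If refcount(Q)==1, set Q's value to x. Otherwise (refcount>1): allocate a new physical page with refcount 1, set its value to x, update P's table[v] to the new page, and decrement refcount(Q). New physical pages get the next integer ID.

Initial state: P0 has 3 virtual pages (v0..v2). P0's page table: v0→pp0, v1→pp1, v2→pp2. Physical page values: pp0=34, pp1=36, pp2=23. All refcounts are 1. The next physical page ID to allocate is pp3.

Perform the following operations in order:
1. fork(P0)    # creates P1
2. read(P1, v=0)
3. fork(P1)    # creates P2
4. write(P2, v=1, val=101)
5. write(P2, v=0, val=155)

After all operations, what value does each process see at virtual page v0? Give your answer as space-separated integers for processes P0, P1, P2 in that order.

Op 1: fork(P0) -> P1. 3 ppages; refcounts: pp0:2 pp1:2 pp2:2
Op 2: read(P1, v0) -> 34. No state change.
Op 3: fork(P1) -> P2. 3 ppages; refcounts: pp0:3 pp1:3 pp2:3
Op 4: write(P2, v1, 101). refcount(pp1)=3>1 -> COPY to pp3. 4 ppages; refcounts: pp0:3 pp1:2 pp2:3 pp3:1
Op 5: write(P2, v0, 155). refcount(pp0)=3>1 -> COPY to pp4. 5 ppages; refcounts: pp0:2 pp1:2 pp2:3 pp3:1 pp4:1
P0: v0 -> pp0 = 34
P1: v0 -> pp0 = 34
P2: v0 -> pp4 = 155

Answer: 34 34 155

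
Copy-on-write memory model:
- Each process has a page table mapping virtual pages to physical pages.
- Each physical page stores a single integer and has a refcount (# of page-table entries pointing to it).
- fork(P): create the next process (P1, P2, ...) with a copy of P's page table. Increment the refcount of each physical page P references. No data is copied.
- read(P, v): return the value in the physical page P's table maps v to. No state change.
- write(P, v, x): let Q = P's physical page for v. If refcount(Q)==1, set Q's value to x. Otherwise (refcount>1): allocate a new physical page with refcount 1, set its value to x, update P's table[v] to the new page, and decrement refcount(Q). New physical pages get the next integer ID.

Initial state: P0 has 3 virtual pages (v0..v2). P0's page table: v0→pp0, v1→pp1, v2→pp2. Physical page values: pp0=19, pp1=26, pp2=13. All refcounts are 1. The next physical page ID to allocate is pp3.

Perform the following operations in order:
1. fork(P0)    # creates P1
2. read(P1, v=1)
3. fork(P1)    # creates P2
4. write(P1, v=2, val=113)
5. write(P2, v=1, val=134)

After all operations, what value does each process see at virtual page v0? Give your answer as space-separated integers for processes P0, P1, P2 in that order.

Op 1: fork(P0) -> P1. 3 ppages; refcounts: pp0:2 pp1:2 pp2:2
Op 2: read(P1, v1) -> 26. No state change.
Op 3: fork(P1) -> P2. 3 ppages; refcounts: pp0:3 pp1:3 pp2:3
Op 4: write(P1, v2, 113). refcount(pp2)=3>1 -> COPY to pp3. 4 ppages; refcounts: pp0:3 pp1:3 pp2:2 pp3:1
Op 5: write(P2, v1, 134). refcount(pp1)=3>1 -> COPY to pp4. 5 ppages; refcounts: pp0:3 pp1:2 pp2:2 pp3:1 pp4:1
P0: v0 -> pp0 = 19
P1: v0 -> pp0 = 19
P2: v0 -> pp0 = 19

Answer: 19 19 19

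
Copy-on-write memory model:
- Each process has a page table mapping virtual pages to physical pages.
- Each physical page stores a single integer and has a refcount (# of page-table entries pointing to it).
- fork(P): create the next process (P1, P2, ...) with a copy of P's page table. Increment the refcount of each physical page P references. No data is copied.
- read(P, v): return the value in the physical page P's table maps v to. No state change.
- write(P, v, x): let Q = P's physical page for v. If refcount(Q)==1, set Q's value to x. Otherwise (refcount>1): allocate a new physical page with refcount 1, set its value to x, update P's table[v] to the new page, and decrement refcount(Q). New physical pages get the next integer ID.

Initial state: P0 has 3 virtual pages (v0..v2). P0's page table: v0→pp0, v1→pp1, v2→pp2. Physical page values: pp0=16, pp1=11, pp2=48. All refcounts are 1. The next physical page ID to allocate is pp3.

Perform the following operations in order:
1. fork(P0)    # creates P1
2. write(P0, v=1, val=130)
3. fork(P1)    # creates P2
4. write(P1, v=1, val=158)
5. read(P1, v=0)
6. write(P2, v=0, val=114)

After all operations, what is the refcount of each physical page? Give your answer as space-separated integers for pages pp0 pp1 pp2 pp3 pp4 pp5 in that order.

Answer: 2 1 3 1 1 1

Derivation:
Op 1: fork(P0) -> P1. 3 ppages; refcounts: pp0:2 pp1:2 pp2:2
Op 2: write(P0, v1, 130). refcount(pp1)=2>1 -> COPY to pp3. 4 ppages; refcounts: pp0:2 pp1:1 pp2:2 pp3:1
Op 3: fork(P1) -> P2. 4 ppages; refcounts: pp0:3 pp1:2 pp2:3 pp3:1
Op 4: write(P1, v1, 158). refcount(pp1)=2>1 -> COPY to pp4. 5 ppages; refcounts: pp0:3 pp1:1 pp2:3 pp3:1 pp4:1
Op 5: read(P1, v0) -> 16. No state change.
Op 6: write(P2, v0, 114). refcount(pp0)=3>1 -> COPY to pp5. 6 ppages; refcounts: pp0:2 pp1:1 pp2:3 pp3:1 pp4:1 pp5:1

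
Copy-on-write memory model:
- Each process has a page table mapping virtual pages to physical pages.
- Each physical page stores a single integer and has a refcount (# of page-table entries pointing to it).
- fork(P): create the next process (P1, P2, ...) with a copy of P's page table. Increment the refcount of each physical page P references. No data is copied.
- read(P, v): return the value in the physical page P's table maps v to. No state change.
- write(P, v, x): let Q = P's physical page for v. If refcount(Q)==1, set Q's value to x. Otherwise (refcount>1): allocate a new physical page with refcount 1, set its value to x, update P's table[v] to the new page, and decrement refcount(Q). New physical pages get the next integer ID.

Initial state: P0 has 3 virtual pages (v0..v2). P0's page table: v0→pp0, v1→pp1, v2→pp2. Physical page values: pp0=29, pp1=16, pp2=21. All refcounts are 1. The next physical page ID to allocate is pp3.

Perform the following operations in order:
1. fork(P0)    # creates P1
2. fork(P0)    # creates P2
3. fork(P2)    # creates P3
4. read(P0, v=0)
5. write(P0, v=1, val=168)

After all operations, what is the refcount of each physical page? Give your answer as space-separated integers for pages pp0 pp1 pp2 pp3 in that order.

Answer: 4 3 4 1

Derivation:
Op 1: fork(P0) -> P1. 3 ppages; refcounts: pp0:2 pp1:2 pp2:2
Op 2: fork(P0) -> P2. 3 ppages; refcounts: pp0:3 pp1:3 pp2:3
Op 3: fork(P2) -> P3. 3 ppages; refcounts: pp0:4 pp1:4 pp2:4
Op 4: read(P0, v0) -> 29. No state change.
Op 5: write(P0, v1, 168). refcount(pp1)=4>1 -> COPY to pp3. 4 ppages; refcounts: pp0:4 pp1:3 pp2:4 pp3:1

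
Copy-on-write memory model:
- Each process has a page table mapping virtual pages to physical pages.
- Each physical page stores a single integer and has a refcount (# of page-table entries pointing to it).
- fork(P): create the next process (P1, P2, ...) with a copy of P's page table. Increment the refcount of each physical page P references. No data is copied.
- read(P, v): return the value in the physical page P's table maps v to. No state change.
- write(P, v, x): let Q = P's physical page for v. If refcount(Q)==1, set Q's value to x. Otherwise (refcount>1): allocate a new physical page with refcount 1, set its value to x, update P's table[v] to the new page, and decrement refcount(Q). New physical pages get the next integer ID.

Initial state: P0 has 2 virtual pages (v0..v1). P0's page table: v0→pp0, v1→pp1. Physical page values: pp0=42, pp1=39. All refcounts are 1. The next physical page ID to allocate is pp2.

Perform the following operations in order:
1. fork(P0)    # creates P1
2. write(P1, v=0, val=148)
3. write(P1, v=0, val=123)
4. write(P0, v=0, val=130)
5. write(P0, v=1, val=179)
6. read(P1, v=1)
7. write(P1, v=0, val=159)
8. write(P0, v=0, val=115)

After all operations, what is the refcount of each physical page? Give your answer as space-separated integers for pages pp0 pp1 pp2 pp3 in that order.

Op 1: fork(P0) -> P1. 2 ppages; refcounts: pp0:2 pp1:2
Op 2: write(P1, v0, 148). refcount(pp0)=2>1 -> COPY to pp2. 3 ppages; refcounts: pp0:1 pp1:2 pp2:1
Op 3: write(P1, v0, 123). refcount(pp2)=1 -> write in place. 3 ppages; refcounts: pp0:1 pp1:2 pp2:1
Op 4: write(P0, v0, 130). refcount(pp0)=1 -> write in place. 3 ppages; refcounts: pp0:1 pp1:2 pp2:1
Op 5: write(P0, v1, 179). refcount(pp1)=2>1 -> COPY to pp3. 4 ppages; refcounts: pp0:1 pp1:1 pp2:1 pp3:1
Op 6: read(P1, v1) -> 39. No state change.
Op 7: write(P1, v0, 159). refcount(pp2)=1 -> write in place. 4 ppages; refcounts: pp0:1 pp1:1 pp2:1 pp3:1
Op 8: write(P0, v0, 115). refcount(pp0)=1 -> write in place. 4 ppages; refcounts: pp0:1 pp1:1 pp2:1 pp3:1

Answer: 1 1 1 1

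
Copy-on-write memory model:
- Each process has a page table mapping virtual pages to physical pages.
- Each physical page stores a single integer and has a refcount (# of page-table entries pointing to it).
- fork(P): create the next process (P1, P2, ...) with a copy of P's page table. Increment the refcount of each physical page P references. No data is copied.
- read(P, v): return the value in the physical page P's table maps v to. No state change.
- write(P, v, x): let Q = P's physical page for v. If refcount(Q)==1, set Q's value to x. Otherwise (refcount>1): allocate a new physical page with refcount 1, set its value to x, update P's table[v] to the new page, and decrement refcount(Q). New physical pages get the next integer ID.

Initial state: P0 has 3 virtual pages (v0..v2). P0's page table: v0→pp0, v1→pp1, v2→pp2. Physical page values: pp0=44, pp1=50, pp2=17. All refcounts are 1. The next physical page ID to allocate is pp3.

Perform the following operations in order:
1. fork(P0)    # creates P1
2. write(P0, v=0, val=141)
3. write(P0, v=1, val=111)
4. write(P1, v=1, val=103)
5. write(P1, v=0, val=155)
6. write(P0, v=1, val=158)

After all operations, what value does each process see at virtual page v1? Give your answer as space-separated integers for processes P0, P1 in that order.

Answer: 158 103

Derivation:
Op 1: fork(P0) -> P1. 3 ppages; refcounts: pp0:2 pp1:2 pp2:2
Op 2: write(P0, v0, 141). refcount(pp0)=2>1 -> COPY to pp3. 4 ppages; refcounts: pp0:1 pp1:2 pp2:2 pp3:1
Op 3: write(P0, v1, 111). refcount(pp1)=2>1 -> COPY to pp4. 5 ppages; refcounts: pp0:1 pp1:1 pp2:2 pp3:1 pp4:1
Op 4: write(P1, v1, 103). refcount(pp1)=1 -> write in place. 5 ppages; refcounts: pp0:1 pp1:1 pp2:2 pp3:1 pp4:1
Op 5: write(P1, v0, 155). refcount(pp0)=1 -> write in place. 5 ppages; refcounts: pp0:1 pp1:1 pp2:2 pp3:1 pp4:1
Op 6: write(P0, v1, 158). refcount(pp4)=1 -> write in place. 5 ppages; refcounts: pp0:1 pp1:1 pp2:2 pp3:1 pp4:1
P0: v1 -> pp4 = 158
P1: v1 -> pp1 = 103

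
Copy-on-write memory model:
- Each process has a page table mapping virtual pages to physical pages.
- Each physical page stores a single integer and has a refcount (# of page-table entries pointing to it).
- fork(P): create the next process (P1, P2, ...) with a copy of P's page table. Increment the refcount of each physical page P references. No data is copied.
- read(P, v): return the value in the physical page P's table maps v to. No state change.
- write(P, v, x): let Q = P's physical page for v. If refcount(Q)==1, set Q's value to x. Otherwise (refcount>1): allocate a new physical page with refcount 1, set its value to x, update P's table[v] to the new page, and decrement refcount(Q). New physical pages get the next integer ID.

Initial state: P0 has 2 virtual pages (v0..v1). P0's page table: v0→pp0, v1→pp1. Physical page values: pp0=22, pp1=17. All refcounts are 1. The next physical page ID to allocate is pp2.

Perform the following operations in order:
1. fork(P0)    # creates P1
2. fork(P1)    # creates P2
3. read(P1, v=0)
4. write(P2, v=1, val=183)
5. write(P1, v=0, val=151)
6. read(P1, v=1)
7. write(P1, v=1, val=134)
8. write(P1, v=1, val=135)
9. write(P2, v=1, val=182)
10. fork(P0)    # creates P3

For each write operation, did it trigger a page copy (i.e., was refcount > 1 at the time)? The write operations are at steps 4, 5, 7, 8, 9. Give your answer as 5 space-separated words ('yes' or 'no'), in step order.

Op 1: fork(P0) -> P1. 2 ppages; refcounts: pp0:2 pp1:2
Op 2: fork(P1) -> P2. 2 ppages; refcounts: pp0:3 pp1:3
Op 3: read(P1, v0) -> 22. No state change.
Op 4: write(P2, v1, 183). refcount(pp1)=3>1 -> COPY to pp2. 3 ppages; refcounts: pp0:3 pp1:2 pp2:1
Op 5: write(P1, v0, 151). refcount(pp0)=3>1 -> COPY to pp3. 4 ppages; refcounts: pp0:2 pp1:2 pp2:1 pp3:1
Op 6: read(P1, v1) -> 17. No state change.
Op 7: write(P1, v1, 134). refcount(pp1)=2>1 -> COPY to pp4. 5 ppages; refcounts: pp0:2 pp1:1 pp2:1 pp3:1 pp4:1
Op 8: write(P1, v1, 135). refcount(pp4)=1 -> write in place. 5 ppages; refcounts: pp0:2 pp1:1 pp2:1 pp3:1 pp4:1
Op 9: write(P2, v1, 182). refcount(pp2)=1 -> write in place. 5 ppages; refcounts: pp0:2 pp1:1 pp2:1 pp3:1 pp4:1
Op 10: fork(P0) -> P3. 5 ppages; refcounts: pp0:3 pp1:2 pp2:1 pp3:1 pp4:1

yes yes yes no no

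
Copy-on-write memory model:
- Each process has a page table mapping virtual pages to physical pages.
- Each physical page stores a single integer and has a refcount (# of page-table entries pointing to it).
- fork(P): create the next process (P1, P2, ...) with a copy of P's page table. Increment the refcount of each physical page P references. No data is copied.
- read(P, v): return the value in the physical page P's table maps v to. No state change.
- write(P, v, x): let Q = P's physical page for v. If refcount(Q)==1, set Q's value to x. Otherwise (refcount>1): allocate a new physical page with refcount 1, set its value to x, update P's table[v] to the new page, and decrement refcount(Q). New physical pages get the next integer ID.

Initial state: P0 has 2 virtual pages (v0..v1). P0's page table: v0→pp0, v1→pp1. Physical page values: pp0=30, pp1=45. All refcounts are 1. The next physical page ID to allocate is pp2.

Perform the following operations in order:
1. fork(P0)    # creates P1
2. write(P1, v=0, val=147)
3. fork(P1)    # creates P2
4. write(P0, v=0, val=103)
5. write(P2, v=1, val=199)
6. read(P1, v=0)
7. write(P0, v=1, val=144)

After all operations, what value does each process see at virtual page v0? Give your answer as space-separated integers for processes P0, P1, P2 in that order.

Op 1: fork(P0) -> P1. 2 ppages; refcounts: pp0:2 pp1:2
Op 2: write(P1, v0, 147). refcount(pp0)=2>1 -> COPY to pp2. 3 ppages; refcounts: pp0:1 pp1:2 pp2:1
Op 3: fork(P1) -> P2. 3 ppages; refcounts: pp0:1 pp1:3 pp2:2
Op 4: write(P0, v0, 103). refcount(pp0)=1 -> write in place. 3 ppages; refcounts: pp0:1 pp1:3 pp2:2
Op 5: write(P2, v1, 199). refcount(pp1)=3>1 -> COPY to pp3. 4 ppages; refcounts: pp0:1 pp1:2 pp2:2 pp3:1
Op 6: read(P1, v0) -> 147. No state change.
Op 7: write(P0, v1, 144). refcount(pp1)=2>1 -> COPY to pp4. 5 ppages; refcounts: pp0:1 pp1:1 pp2:2 pp3:1 pp4:1
P0: v0 -> pp0 = 103
P1: v0 -> pp2 = 147
P2: v0 -> pp2 = 147

Answer: 103 147 147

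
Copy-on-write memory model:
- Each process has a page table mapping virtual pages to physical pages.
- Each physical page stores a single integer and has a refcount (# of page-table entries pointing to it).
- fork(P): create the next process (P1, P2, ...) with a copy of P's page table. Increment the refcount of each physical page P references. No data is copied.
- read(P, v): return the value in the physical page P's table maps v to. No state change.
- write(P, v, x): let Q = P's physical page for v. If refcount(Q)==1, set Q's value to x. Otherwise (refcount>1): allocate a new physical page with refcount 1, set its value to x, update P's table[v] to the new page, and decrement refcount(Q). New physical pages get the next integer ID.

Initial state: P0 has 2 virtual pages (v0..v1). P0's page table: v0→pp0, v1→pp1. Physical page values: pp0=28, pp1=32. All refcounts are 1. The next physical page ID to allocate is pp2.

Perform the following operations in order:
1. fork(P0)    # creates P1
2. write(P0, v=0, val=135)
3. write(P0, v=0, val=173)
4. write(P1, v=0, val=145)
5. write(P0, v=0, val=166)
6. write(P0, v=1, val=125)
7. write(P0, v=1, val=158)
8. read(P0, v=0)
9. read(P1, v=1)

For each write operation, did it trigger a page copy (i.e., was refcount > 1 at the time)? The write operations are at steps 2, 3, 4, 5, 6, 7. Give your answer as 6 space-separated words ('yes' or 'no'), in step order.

Op 1: fork(P0) -> P1. 2 ppages; refcounts: pp0:2 pp1:2
Op 2: write(P0, v0, 135). refcount(pp0)=2>1 -> COPY to pp2. 3 ppages; refcounts: pp0:1 pp1:2 pp2:1
Op 3: write(P0, v0, 173). refcount(pp2)=1 -> write in place. 3 ppages; refcounts: pp0:1 pp1:2 pp2:1
Op 4: write(P1, v0, 145). refcount(pp0)=1 -> write in place. 3 ppages; refcounts: pp0:1 pp1:2 pp2:1
Op 5: write(P0, v0, 166). refcount(pp2)=1 -> write in place. 3 ppages; refcounts: pp0:1 pp1:2 pp2:1
Op 6: write(P0, v1, 125). refcount(pp1)=2>1 -> COPY to pp3. 4 ppages; refcounts: pp0:1 pp1:1 pp2:1 pp3:1
Op 7: write(P0, v1, 158). refcount(pp3)=1 -> write in place. 4 ppages; refcounts: pp0:1 pp1:1 pp2:1 pp3:1
Op 8: read(P0, v0) -> 166. No state change.
Op 9: read(P1, v1) -> 32. No state change.

yes no no no yes no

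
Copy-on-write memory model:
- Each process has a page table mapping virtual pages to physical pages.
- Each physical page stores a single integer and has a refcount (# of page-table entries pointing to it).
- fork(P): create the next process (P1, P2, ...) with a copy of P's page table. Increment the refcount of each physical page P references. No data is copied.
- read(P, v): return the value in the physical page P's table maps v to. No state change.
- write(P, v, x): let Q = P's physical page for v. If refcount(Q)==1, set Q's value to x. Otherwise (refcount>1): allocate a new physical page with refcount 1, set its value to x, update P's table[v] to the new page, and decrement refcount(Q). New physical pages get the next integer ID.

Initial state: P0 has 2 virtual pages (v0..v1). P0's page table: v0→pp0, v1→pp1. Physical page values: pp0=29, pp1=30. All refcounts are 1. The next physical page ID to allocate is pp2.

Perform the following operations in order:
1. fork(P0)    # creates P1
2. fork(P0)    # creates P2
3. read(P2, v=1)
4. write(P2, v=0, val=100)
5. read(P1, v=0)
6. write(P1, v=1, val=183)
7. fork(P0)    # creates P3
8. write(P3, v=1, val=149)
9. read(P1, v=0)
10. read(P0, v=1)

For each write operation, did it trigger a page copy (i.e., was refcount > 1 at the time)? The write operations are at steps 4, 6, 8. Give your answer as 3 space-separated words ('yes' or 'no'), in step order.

Op 1: fork(P0) -> P1. 2 ppages; refcounts: pp0:2 pp1:2
Op 2: fork(P0) -> P2. 2 ppages; refcounts: pp0:3 pp1:3
Op 3: read(P2, v1) -> 30. No state change.
Op 4: write(P2, v0, 100). refcount(pp0)=3>1 -> COPY to pp2. 3 ppages; refcounts: pp0:2 pp1:3 pp2:1
Op 5: read(P1, v0) -> 29. No state change.
Op 6: write(P1, v1, 183). refcount(pp1)=3>1 -> COPY to pp3. 4 ppages; refcounts: pp0:2 pp1:2 pp2:1 pp3:1
Op 7: fork(P0) -> P3. 4 ppages; refcounts: pp0:3 pp1:3 pp2:1 pp3:1
Op 8: write(P3, v1, 149). refcount(pp1)=3>1 -> COPY to pp4. 5 ppages; refcounts: pp0:3 pp1:2 pp2:1 pp3:1 pp4:1
Op 9: read(P1, v0) -> 29. No state change.
Op 10: read(P0, v1) -> 30. No state change.

yes yes yes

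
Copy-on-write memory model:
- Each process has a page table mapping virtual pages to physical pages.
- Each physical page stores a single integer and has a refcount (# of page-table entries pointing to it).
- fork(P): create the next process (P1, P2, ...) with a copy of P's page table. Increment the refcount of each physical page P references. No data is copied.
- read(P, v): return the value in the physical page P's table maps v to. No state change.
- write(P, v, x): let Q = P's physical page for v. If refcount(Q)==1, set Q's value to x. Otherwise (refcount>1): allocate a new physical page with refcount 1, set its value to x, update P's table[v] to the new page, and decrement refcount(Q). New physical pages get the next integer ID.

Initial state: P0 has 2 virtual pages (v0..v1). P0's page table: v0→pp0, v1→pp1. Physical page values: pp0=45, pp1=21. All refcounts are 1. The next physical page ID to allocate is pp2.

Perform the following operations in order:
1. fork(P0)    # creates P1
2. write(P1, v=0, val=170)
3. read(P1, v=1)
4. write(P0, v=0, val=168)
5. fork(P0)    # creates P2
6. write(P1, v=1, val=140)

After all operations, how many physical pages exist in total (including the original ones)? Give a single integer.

Answer: 4

Derivation:
Op 1: fork(P0) -> P1. 2 ppages; refcounts: pp0:2 pp1:2
Op 2: write(P1, v0, 170). refcount(pp0)=2>1 -> COPY to pp2. 3 ppages; refcounts: pp0:1 pp1:2 pp2:1
Op 3: read(P1, v1) -> 21. No state change.
Op 4: write(P0, v0, 168). refcount(pp0)=1 -> write in place. 3 ppages; refcounts: pp0:1 pp1:2 pp2:1
Op 5: fork(P0) -> P2. 3 ppages; refcounts: pp0:2 pp1:3 pp2:1
Op 6: write(P1, v1, 140). refcount(pp1)=3>1 -> COPY to pp3. 4 ppages; refcounts: pp0:2 pp1:2 pp2:1 pp3:1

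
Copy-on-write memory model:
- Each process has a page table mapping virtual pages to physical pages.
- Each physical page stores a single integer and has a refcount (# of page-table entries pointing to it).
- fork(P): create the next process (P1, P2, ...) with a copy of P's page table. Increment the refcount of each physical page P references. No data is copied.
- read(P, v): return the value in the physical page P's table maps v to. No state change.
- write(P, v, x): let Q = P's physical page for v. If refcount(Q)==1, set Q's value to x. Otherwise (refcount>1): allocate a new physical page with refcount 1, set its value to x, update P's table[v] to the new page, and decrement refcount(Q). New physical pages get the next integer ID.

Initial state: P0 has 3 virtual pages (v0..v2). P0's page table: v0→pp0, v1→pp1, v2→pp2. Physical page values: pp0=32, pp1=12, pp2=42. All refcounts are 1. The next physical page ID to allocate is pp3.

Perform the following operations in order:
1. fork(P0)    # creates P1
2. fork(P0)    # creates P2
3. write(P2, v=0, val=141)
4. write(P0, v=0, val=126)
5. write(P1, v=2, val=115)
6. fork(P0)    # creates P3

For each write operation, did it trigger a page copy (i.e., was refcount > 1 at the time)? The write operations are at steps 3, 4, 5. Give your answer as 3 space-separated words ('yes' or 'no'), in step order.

Op 1: fork(P0) -> P1. 3 ppages; refcounts: pp0:2 pp1:2 pp2:2
Op 2: fork(P0) -> P2. 3 ppages; refcounts: pp0:3 pp1:3 pp2:3
Op 3: write(P2, v0, 141). refcount(pp0)=3>1 -> COPY to pp3. 4 ppages; refcounts: pp0:2 pp1:3 pp2:3 pp3:1
Op 4: write(P0, v0, 126). refcount(pp0)=2>1 -> COPY to pp4. 5 ppages; refcounts: pp0:1 pp1:3 pp2:3 pp3:1 pp4:1
Op 5: write(P1, v2, 115). refcount(pp2)=3>1 -> COPY to pp5. 6 ppages; refcounts: pp0:1 pp1:3 pp2:2 pp3:1 pp4:1 pp5:1
Op 6: fork(P0) -> P3. 6 ppages; refcounts: pp0:1 pp1:4 pp2:3 pp3:1 pp4:2 pp5:1

yes yes yes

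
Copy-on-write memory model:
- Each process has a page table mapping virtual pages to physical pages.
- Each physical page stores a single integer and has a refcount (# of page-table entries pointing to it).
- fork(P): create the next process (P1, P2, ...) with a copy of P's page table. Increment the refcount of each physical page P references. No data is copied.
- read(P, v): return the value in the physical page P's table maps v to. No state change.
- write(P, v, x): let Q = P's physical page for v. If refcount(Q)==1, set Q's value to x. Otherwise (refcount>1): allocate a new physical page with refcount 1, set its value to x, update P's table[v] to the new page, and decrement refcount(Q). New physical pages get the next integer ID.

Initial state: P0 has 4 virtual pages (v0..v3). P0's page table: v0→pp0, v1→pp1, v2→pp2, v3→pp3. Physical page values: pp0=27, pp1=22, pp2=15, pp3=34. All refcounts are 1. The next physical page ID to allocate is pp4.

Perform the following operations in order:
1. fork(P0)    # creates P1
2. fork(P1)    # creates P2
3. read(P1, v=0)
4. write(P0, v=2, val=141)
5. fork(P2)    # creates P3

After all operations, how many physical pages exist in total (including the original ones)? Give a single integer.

Op 1: fork(P0) -> P1. 4 ppages; refcounts: pp0:2 pp1:2 pp2:2 pp3:2
Op 2: fork(P1) -> P2. 4 ppages; refcounts: pp0:3 pp1:3 pp2:3 pp3:3
Op 3: read(P1, v0) -> 27. No state change.
Op 4: write(P0, v2, 141). refcount(pp2)=3>1 -> COPY to pp4. 5 ppages; refcounts: pp0:3 pp1:3 pp2:2 pp3:3 pp4:1
Op 5: fork(P2) -> P3. 5 ppages; refcounts: pp0:4 pp1:4 pp2:3 pp3:4 pp4:1

Answer: 5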